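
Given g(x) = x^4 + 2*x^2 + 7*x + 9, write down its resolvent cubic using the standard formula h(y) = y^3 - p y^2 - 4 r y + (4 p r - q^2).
h(y) = y^3 - 2*y^2 - 36*y + 23

Identify coefficients: p = 2, q = 7, r = 9.
Plug into h(y) = y^3 - p y^2 - 4 r y + (4 p r - q^2):
  h(y) = y^3 - (2) y^2 - 4*(9) y + (4*(2)*(9) - (7)^2)
       = y^3 + (-2) y^2 + (-36) y + (23).
Simplifying: h(y) = y^3 - 2*y^2 - 36*y + 23.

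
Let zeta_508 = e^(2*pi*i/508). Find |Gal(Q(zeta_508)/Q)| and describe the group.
|Gal(Q(zeta_508)/Q)| = phi(508) = 252; group ≅ (Z/508Z)^* ≅ Z/2Z × Z/126Z

The n-th cyclotomic polynomial Φ_508(x) is the minimal polynomial of zeta_508 over Q and has degree phi(508) = 252. So Q(zeta_508) is a degree-252 Galois extension with Galois group (Z/508Z)^*. By CRT, (Z/508Z)^* ≅ (Z/4Z)^* × (Z/127Z)^*. Each prime-power unit group is (Z/4Z)^* ≅ Z/2Z; (Z/127Z)^* ≅ Z/126Z. Hence Gal(Q(zeta_508)/Q) ≅ Z/2Z × Z/126Z.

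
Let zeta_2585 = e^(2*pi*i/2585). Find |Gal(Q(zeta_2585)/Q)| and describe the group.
|Gal(Q(zeta_2585)/Q)| = phi(2585) = 1840; group ≅ (Z/2585Z)^* ≅ Z/4Z × Z/10Z × Z/46Z

The n-th cyclotomic polynomial Φ_2585(x) is the minimal polynomial of zeta_2585 over Q and has degree phi(2585) = 1840. So Q(zeta_2585) is a degree-1840 Galois extension with Galois group (Z/2585Z)^*. By CRT, (Z/2585Z)^* ≅ (Z/5Z)^* × (Z/11Z)^* × (Z/47Z)^*. Each prime-power unit group is (Z/5Z)^* ≅ Z/4Z; (Z/11Z)^* ≅ Z/10Z; (Z/47Z)^* ≅ Z/46Z. Hence Gal(Q(zeta_2585)/Q) ≅ Z/4Z × Z/10Z × Z/46Z.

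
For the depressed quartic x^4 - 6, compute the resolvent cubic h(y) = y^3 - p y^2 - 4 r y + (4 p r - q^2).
h(y) = y^3 + 24*y

Identify coefficients: p = 0, q = 0, r = -6.
Plug into h(y) = y^3 - p y^2 - 4 r y + (4 p r - q^2):
  h(y) = y^3 - (0) y^2 - 4*(-6) y + (4*(0)*(-6) - (0)^2)
       = y^3 + (0) y^2 + (24) y + (0).
Simplifying: h(y) = y^3 + 24*y.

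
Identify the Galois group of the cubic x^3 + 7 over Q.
Gal(K/Q) = S_3 (symmetric group of order 6)

Compute the discriminant of x^3 + (0)*x^2 + (0)*x + (7): Δ = -1323. Since Δ is not a rational square, the Galois group is not contained in A_3; it must be the full S_3 (irreducibility of the cubic rules out anything smaller).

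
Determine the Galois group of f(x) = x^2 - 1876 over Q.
Gal(K/Q) = Z/2Z (cyclic of order 2)

x^2 - 1876 is irreducible over Q since 1876 is not a rational square. The splitting field Q(sqrt(1876)) has degree 2 over Q, and its unique nontrivial automorphism is sqrt(1876) ↦ -sqrt(1876). Hence Gal(Q(sqrt(1876))/Q) = Z/2Z.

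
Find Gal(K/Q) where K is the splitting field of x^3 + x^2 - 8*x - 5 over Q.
Gal(K/Q) = S_3 (symmetric group of order 6)

Compute the discriminant of x^3 + (1)*x^2 + (-8)*x + (-5): Δ = 2177. Since Δ is not a rational square, the Galois group is not contained in A_3; it must be the full S_3 (irreducibility of the cubic rules out anything smaller).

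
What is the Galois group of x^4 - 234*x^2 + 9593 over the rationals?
Gal(K/Q) = V_4 (Klein four-group, Z/2Z × Z/2Z)

f factors as (x^2 - 53)(x^2 - 181), so the splitting field is K = Q(sqrt(53), sqrt(181)). The elements 53, 181, 9593 are all non-squares in Q, so sqrt(53) and sqrt(181) generate independent quadratic extensions. Thus [K:Q] = 4 and Gal(K/Q) is generated by the two order-2 automorphisms sqrt(53) ↦ -sqrt(53) and sqrt(181) ↦ -sqrt(181), giving V_4.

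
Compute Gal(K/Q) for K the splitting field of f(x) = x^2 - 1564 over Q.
Gal(K/Q) = Z/2Z (cyclic of order 2)

x^2 - 1564 is irreducible over Q since 1564 is not a rational square. The splitting field Q(sqrt(1564)) has degree 2 over Q, and its unique nontrivial automorphism is sqrt(1564) ↦ -sqrt(1564). Hence Gal(Q(sqrt(1564))/Q) = Z/2Z.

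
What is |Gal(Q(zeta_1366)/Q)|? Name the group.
|Gal(Q(zeta_1366)/Q)| = phi(1366) = 682; group ≅ (Z/1366Z)^* ≅ Z/682Z

The n-th cyclotomic polynomial Φ_1366(x) is the minimal polynomial of zeta_1366 over Q and has degree phi(1366) = 682. So Q(zeta_1366) is a degree-682 Galois extension with Galois group (Z/1366Z)^*. By CRT, (Z/1366Z)^* ≅ (Z/2Z)^* × (Z/683Z)^*. Each prime-power unit group is (Z/2Z)^* ≅ trivial group (order 1); (Z/683Z)^* ≅ Z/682Z. Hence Gal(Q(zeta_1366)/Q) ≅ Z/682Z.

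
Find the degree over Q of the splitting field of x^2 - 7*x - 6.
[K:Q] = 2

The discriminant of x^2 + (-7)*x + (-6) is b^2 - 4c = 49 - (-24) = 73. Since 73 is not a perfect square in Q, the polynomial is irreducible over Q. Its two roots generate a degree-2 extension, so [K:Q] = 2.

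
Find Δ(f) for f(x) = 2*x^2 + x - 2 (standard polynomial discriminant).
Δ = 17

For a quadratic a x^2 + b x + c the discriminant is Δ = b^2 - 4ac = (1)^2 - 4*(2)*(-2) = 1 - (-16) = 17.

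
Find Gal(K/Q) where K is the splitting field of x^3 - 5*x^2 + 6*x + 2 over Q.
Gal(K/Q) = S_3 (symmetric group of order 6)

Compute the discriminant of x^3 + (-5)*x^2 + (6)*x + (2): Δ = -152. Since Δ is not a rational square, the Galois group is not contained in A_3; it must be the full S_3 (irreducibility of the cubic rules out anything smaller).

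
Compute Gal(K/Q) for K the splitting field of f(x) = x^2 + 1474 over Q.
Gal(K/Q) = Z/2Z (cyclic of order 2)

x^2 + 1474 is irreducible over Q since -1474 is not a rational square. The splitting field Q(sqrt(-1474)) has degree 2 over Q, and its unique nontrivial automorphism is sqrt(-1474) ↦ -sqrt(-1474). Hence Gal(Q(sqrt(-1474))/Q) = Z/2Z.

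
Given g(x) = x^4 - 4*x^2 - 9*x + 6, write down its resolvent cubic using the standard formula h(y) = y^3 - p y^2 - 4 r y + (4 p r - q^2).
h(y) = y^3 + 4*y^2 - 24*y - 177

Identify coefficients: p = -4, q = -9, r = 6.
Plug into h(y) = y^3 - p y^2 - 4 r y + (4 p r - q^2):
  h(y) = y^3 - (-4) y^2 - 4*(6) y + (4*(-4)*(6) - (-9)^2)
       = y^3 + (4) y^2 + (-24) y + (-177).
Simplifying: h(y) = y^3 + 4*y^2 - 24*y - 177.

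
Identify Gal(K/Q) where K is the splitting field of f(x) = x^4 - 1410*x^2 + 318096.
Gal(K/Q) = Z/2Z (cyclic of order 2)

f factors as (x^2 - 1128)(x^2 - 282), so the splitting field is K = Q(sqrt(1128), sqrt(282)). The squarefree part of 1128 is 282 and the squarefree part of 282 is also 282, so sqrt(1128) and sqrt(282) are both rational multiples of sqrt(282). Hence Q(sqrt(1128)) = Q(sqrt(282)) = Q(sqrt(282)), and the splitting field collapses to a single degree-2 extension with Galois group Z/2Z.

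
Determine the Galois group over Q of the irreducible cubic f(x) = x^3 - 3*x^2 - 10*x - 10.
Gal(K/Q) = S_3 (symmetric group of order 6)

Compute the discriminant of x^3 + (-3)*x^2 + (-10)*x + (-10): Δ = -4280. Since Δ is not a rational square, the Galois group is not contained in A_3; it must be the full S_3 (irreducibility of the cubic rules out anything smaller).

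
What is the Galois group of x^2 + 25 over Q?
Gal(K/Q) = Z/2Z (cyclic of order 2)

x^2 + 25 is irreducible over Q since -25 is not a rational square. The splitting field Q(sqrt(-25)) has degree 2 over Q, and its unique nontrivial automorphism is sqrt(-25) ↦ -sqrt(-25). Hence Gal(Q(sqrt(-25))/Q) = Z/2Z.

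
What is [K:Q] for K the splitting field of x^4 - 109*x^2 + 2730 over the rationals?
[K:Q] = 4

f factors as (x^2 - 39)(x^2 - 70); the splitting field is K = Q(sqrt(39), sqrt(70)). Since 39, 70, and 2730 are all non-squares in Q, the three subfields Q(sqrt(39)), Q(sqrt(70)), Q(sqrt(2730)) are distinct degree-2 extensions, so [K:Q] = 4 (Klein four Galois group).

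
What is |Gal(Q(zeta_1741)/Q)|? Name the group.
|Gal(Q(zeta_1741)/Q)| = phi(1741) = 1740; group ≅ (Z/1741Z)^* ≅ Z/1740Z

The n-th cyclotomic polynomial Φ_1741(x) is the minimal polynomial of zeta_1741 over Q and has degree phi(1741) = 1740. So Q(zeta_1741) is a degree-1740 Galois extension with Galois group (Z/1741Z)^*. (Z/1741Z)^* is cyclic since 1741 is an odd prime power (or 4). Hence Gal(Q(zeta_1741)/Q) ≅ Z/1740Z.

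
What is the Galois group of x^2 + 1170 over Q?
Gal(K/Q) = Z/2Z (cyclic of order 2)

x^2 + 1170 is irreducible over Q since -1170 is not a rational square. The splitting field Q(sqrt(-1170)) has degree 2 over Q, and its unique nontrivial automorphism is sqrt(-1170) ↦ -sqrt(-1170). Hence Gal(Q(sqrt(-1170))/Q) = Z/2Z.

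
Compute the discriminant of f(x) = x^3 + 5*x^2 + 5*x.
Δ = 125

For x^3 + a x^2 + b x + c the discriminant is Δ = 18 a b c - 4 a^3 c + a^2 b^2 - 4 b^3 - 27 c^2.
Plug a = 5, b = 5, c = 0:
  18*(5)*(5)*(0) - 4*(5)^3*(0) + (5)^2*(5)^2 - 4*(5)^3 - 27*(0)^2
  = 0 + (0) + 625 + (-500) + (0)
  = 125.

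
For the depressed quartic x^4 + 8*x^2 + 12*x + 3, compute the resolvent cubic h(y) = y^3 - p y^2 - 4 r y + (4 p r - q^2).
h(y) = y^3 - 8*y^2 - 12*y - 48

Identify coefficients: p = 8, q = 12, r = 3.
Plug into h(y) = y^3 - p y^2 - 4 r y + (4 p r - q^2):
  h(y) = y^3 - (8) y^2 - 4*(3) y + (4*(8)*(3) - (12)^2)
       = y^3 + (-8) y^2 + (-12) y + (-48).
Simplifying: h(y) = y^3 - 8*y^2 - 12*y - 48.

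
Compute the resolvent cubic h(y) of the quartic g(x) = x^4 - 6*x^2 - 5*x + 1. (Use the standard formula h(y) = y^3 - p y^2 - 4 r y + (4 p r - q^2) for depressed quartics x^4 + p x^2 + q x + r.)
h(y) = y^3 + 6*y^2 - 4*y - 49

Identify coefficients: p = -6, q = -5, r = 1.
Plug into h(y) = y^3 - p y^2 - 4 r y + (4 p r - q^2):
  h(y) = y^3 - (-6) y^2 - 4*(1) y + (4*(-6)*(1) - (-5)^2)
       = y^3 + (6) y^2 + (-4) y + (-49).
Simplifying: h(y) = y^3 + 6*y^2 - 4*y - 49.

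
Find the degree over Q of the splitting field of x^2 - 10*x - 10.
[K:Q] = 2

The discriminant of x^2 + (-10)*x + (-10) is b^2 - 4c = 100 - (-40) = 140. Since 140 is not a perfect square in Q, the polynomial is irreducible over Q. Its two roots generate a degree-2 extension, so [K:Q] = 2.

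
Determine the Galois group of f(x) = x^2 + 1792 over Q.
Gal(K/Q) = Z/2Z (cyclic of order 2)

x^2 + 1792 is irreducible over Q since -1792 is not a rational square. The splitting field Q(sqrt(-1792)) has degree 2 over Q, and its unique nontrivial automorphism is sqrt(-1792) ↦ -sqrt(-1792). Hence Gal(Q(sqrt(-1792))/Q) = Z/2Z.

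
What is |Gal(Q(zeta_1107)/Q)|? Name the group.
|Gal(Q(zeta_1107)/Q)| = phi(1107) = 720; group ≅ (Z/1107Z)^* ≅ Z/18Z × Z/40Z

The n-th cyclotomic polynomial Φ_1107(x) is the minimal polynomial of zeta_1107 over Q and has degree phi(1107) = 720. So Q(zeta_1107) is a degree-720 Galois extension with Galois group (Z/1107Z)^*. By CRT, (Z/1107Z)^* ≅ (Z/27Z)^* × (Z/41Z)^*. Each prime-power unit group is (Z/27Z)^* ≅ Z/18Z; (Z/41Z)^* ≅ Z/40Z. Hence Gal(Q(zeta_1107)/Q) ≅ Z/18Z × Z/40Z.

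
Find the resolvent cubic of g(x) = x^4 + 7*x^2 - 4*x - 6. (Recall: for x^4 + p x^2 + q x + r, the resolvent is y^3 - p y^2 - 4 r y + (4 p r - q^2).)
h(y) = y^3 - 7*y^2 + 24*y - 184

Identify coefficients: p = 7, q = -4, r = -6.
Plug into h(y) = y^3 - p y^2 - 4 r y + (4 p r - q^2):
  h(y) = y^3 - (7) y^2 - 4*(-6) y + (4*(7)*(-6) - (-4)^2)
       = y^3 + (-7) y^2 + (24) y + (-184).
Simplifying: h(y) = y^3 - 7*y^2 + 24*y - 184.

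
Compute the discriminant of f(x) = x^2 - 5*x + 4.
Δ = 9

For a quadratic a x^2 + b x + c the discriminant is Δ = b^2 - 4ac = (-5)^2 - 4*(1)*(4) = 25 - (16) = 9.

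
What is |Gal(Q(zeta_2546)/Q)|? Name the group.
|Gal(Q(zeta_2546)/Q)| = phi(2546) = 1188; group ≅ (Z/2546Z)^* ≅ Z/18Z × Z/66Z

The n-th cyclotomic polynomial Φ_2546(x) is the minimal polynomial of zeta_2546 over Q and has degree phi(2546) = 1188. So Q(zeta_2546) is a degree-1188 Galois extension with Galois group (Z/2546Z)^*. By CRT, (Z/2546Z)^* ≅ (Z/2Z)^* × (Z/19Z)^* × (Z/67Z)^*. Each prime-power unit group is (Z/2Z)^* ≅ trivial group (order 1); (Z/19Z)^* ≅ Z/18Z; (Z/67Z)^* ≅ Z/66Z. Hence Gal(Q(zeta_2546)/Q) ≅ Z/18Z × Z/66Z.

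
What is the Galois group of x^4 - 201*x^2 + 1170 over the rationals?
Gal(K/Q) = V_4 (Klein four-group, Z/2Z × Z/2Z)

f factors as (x^2 - 195)(x^2 - 6), so the splitting field is K = Q(sqrt(195), sqrt(6)). The elements 195, 6, 1170 are all non-squares in Q, so sqrt(195) and sqrt(6) generate independent quadratic extensions. Thus [K:Q] = 4 and Gal(K/Q) is generated by the two order-2 automorphisms sqrt(195) ↦ -sqrt(195) and sqrt(6) ↦ -sqrt(6), giving V_4.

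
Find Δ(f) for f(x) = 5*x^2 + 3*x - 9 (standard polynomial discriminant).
Δ = 189

For a quadratic a x^2 + b x + c the discriminant is Δ = b^2 - 4ac = (3)^2 - 4*(5)*(-9) = 9 - (-180) = 189.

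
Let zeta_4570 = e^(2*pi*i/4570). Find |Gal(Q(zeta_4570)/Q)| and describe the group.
|Gal(Q(zeta_4570)/Q)| = phi(4570) = 1824; group ≅ (Z/4570Z)^* ≅ Z/4Z × Z/456Z

The n-th cyclotomic polynomial Φ_4570(x) is the minimal polynomial of zeta_4570 over Q and has degree phi(4570) = 1824. So Q(zeta_4570) is a degree-1824 Galois extension with Galois group (Z/4570Z)^*. By CRT, (Z/4570Z)^* ≅ (Z/2Z)^* × (Z/5Z)^* × (Z/457Z)^*. Each prime-power unit group is (Z/2Z)^* ≅ trivial group (order 1); (Z/5Z)^* ≅ Z/4Z; (Z/457Z)^* ≅ Z/456Z. Hence Gal(Q(zeta_4570)/Q) ≅ Z/4Z × Z/456Z.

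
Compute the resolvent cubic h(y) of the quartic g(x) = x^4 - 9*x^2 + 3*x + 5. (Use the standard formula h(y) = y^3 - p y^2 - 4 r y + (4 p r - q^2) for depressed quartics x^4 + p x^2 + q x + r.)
h(y) = y^3 + 9*y^2 - 20*y - 189

Identify coefficients: p = -9, q = 3, r = 5.
Plug into h(y) = y^3 - p y^2 - 4 r y + (4 p r - q^2):
  h(y) = y^3 - (-9) y^2 - 4*(5) y + (4*(-9)*(5) - (3)^2)
       = y^3 + (9) y^2 + (-20) y + (-189).
Simplifying: h(y) = y^3 + 9*y^2 - 20*y - 189.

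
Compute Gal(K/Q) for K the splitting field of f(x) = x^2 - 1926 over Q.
Gal(K/Q) = Z/2Z (cyclic of order 2)

x^2 - 1926 is irreducible over Q since 1926 is not a rational square. The splitting field Q(sqrt(1926)) has degree 2 over Q, and its unique nontrivial automorphism is sqrt(1926) ↦ -sqrt(1926). Hence Gal(Q(sqrt(1926))/Q) = Z/2Z.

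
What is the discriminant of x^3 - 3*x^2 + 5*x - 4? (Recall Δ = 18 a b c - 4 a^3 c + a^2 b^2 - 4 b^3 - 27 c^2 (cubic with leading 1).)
Δ = -59

For x^3 + a x^2 + b x + c the discriminant is Δ = 18 a b c - 4 a^3 c + a^2 b^2 - 4 b^3 - 27 c^2.
Plug a = -3, b = 5, c = -4:
  18*(-3)*(5)*(-4) - 4*(-3)^3*(-4) + (-3)^2*(5)^2 - 4*(5)^3 - 27*(-4)^2
  = 1080 + (-432) + 225 + (-500) + (-432)
  = -59.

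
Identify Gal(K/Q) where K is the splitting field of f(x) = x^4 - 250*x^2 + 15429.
Gal(K/Q) = V_4 (Klein four-group, Z/2Z × Z/2Z)

f factors as (x^2 - 111)(x^2 - 139), so the splitting field is K = Q(sqrt(111), sqrt(139)). The elements 111, 139, 15429 are all non-squares in Q, so sqrt(111) and sqrt(139) generate independent quadratic extensions. Thus [K:Q] = 4 and Gal(K/Q) is generated by the two order-2 automorphisms sqrt(111) ↦ -sqrt(111) and sqrt(139) ↦ -sqrt(139), giving V_4.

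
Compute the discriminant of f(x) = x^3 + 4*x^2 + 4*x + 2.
Δ = -44

For x^3 + a x^2 + b x + c the discriminant is Δ = 18 a b c - 4 a^3 c + a^2 b^2 - 4 b^3 - 27 c^2.
Plug a = 4, b = 4, c = 2:
  18*(4)*(4)*(2) - 4*(4)^3*(2) + (4)^2*(4)^2 - 4*(4)^3 - 27*(2)^2
  = 576 + (-512) + 256 + (-256) + (-108)
  = -44.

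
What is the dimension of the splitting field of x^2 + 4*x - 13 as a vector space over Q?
[K:Q] = 2

The discriminant of x^2 + (4)*x + (-13) is b^2 - 4c = 16 - (-52) = 68. Since 68 is not a perfect square in Q, the polynomial is irreducible over Q. Its two roots generate a degree-2 extension, so [K:Q] = 2.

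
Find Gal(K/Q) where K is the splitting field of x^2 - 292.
Gal(K/Q) = Z/2Z (cyclic of order 2)

x^2 - 292 is irreducible over Q since 292 is not a rational square. The splitting field Q(sqrt(292)) has degree 2 over Q, and its unique nontrivial automorphism is sqrt(292) ↦ -sqrt(292). Hence Gal(Q(sqrt(292))/Q) = Z/2Z.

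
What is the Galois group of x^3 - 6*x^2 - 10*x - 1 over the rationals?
Gal(K/Q) = S_3 (symmetric group of order 6)

Compute the discriminant of x^3 + (-6)*x^2 + (-10)*x + (-1): Δ = 5629. Since Δ is not a rational square, the Galois group is not contained in A_3; it must be the full S_3 (irreducibility of the cubic rules out anything smaller).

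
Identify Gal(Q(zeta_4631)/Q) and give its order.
|Gal(Q(zeta_4631)/Q)| = phi(4631) = 4200; group ≅ (Z/4631Z)^* ≅ Z/10Z × Z/420Z

The n-th cyclotomic polynomial Φ_4631(x) is the minimal polynomial of zeta_4631 over Q and has degree phi(4631) = 4200. So Q(zeta_4631) is a degree-4200 Galois extension with Galois group (Z/4631Z)^*. By CRT, (Z/4631Z)^* ≅ (Z/11Z)^* × (Z/421Z)^*. Each prime-power unit group is (Z/11Z)^* ≅ Z/10Z; (Z/421Z)^* ≅ Z/420Z. Hence Gal(Q(zeta_4631)/Q) ≅ Z/10Z × Z/420Z.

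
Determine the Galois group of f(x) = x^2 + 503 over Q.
Gal(K/Q) = Z/2Z (cyclic of order 2)

x^2 + 503 is irreducible over Q since -503 is not a rational square. The splitting field Q(sqrt(-503)) has degree 2 over Q, and its unique nontrivial automorphism is sqrt(-503) ↦ -sqrt(-503). Hence Gal(Q(sqrt(-503))/Q) = Z/2Z.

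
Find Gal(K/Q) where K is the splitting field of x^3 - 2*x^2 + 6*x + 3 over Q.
Gal(K/Q) = S_3 (symmetric group of order 6)

Compute the discriminant of x^3 + (-2)*x^2 + (6)*x + (3): Δ = -1515. Since Δ is not a rational square, the Galois group is not contained in A_3; it must be the full S_3 (irreducibility of the cubic rules out anything smaller).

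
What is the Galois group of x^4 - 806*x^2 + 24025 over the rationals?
Gal(K/Q) = Z/2Z (cyclic of order 2)

f factors as (x^2 - 31)(x^2 - 775), so the splitting field is K = Q(sqrt(31), sqrt(775)). The squarefree part of 31 is 31 and the squarefree part of 775 is also 31, so sqrt(31) and sqrt(775) are both rational multiples of sqrt(31). Hence Q(sqrt(31)) = Q(sqrt(775)) = Q(sqrt(31)), and the splitting field collapses to a single degree-2 extension with Galois group Z/2Z.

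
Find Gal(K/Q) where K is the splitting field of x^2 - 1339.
Gal(K/Q) = Z/2Z (cyclic of order 2)

x^2 - 1339 is irreducible over Q since 1339 is not a rational square. The splitting field Q(sqrt(1339)) has degree 2 over Q, and its unique nontrivial automorphism is sqrt(1339) ↦ -sqrt(1339). Hence Gal(Q(sqrt(1339))/Q) = Z/2Z.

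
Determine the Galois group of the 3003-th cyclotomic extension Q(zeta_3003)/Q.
|Gal(Q(zeta_3003)/Q)| = phi(3003) = 1440; group ≅ (Z/3003Z)^* ≅ Z/2Z × Z/6Z × Z/10Z × Z/12Z

The n-th cyclotomic polynomial Φ_3003(x) is the minimal polynomial of zeta_3003 over Q and has degree phi(3003) = 1440. So Q(zeta_3003) is a degree-1440 Galois extension with Galois group (Z/3003Z)^*. By CRT, (Z/3003Z)^* ≅ (Z/3Z)^* × (Z/7Z)^* × (Z/11Z)^* × (Z/13Z)^*. Each prime-power unit group is (Z/3Z)^* ≅ Z/2Z; (Z/7Z)^* ≅ Z/6Z; (Z/11Z)^* ≅ Z/10Z; (Z/13Z)^* ≅ Z/12Z. Hence Gal(Q(zeta_3003)/Q) ≅ Z/2Z × Z/6Z × Z/10Z × Z/12Z.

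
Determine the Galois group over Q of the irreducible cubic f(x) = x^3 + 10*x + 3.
Gal(K/Q) = S_3 (symmetric group of order 6)

Compute the discriminant of x^3 + (0)*x^2 + (10)*x + (3): Δ = -4243. Since Δ is not a rational square, the Galois group is not contained in A_3; it must be the full S_3 (irreducibility of the cubic rules out anything smaller).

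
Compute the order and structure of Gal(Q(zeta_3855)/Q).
|Gal(Q(zeta_3855)/Q)| = phi(3855) = 2048; group ≅ (Z/3855Z)^* ≅ Z/2Z × Z/4Z × Z/256Z

The n-th cyclotomic polynomial Φ_3855(x) is the minimal polynomial of zeta_3855 over Q and has degree phi(3855) = 2048. So Q(zeta_3855) is a degree-2048 Galois extension with Galois group (Z/3855Z)^*. By CRT, (Z/3855Z)^* ≅ (Z/3Z)^* × (Z/5Z)^* × (Z/257Z)^*. Each prime-power unit group is (Z/3Z)^* ≅ Z/2Z; (Z/5Z)^* ≅ Z/4Z; (Z/257Z)^* ≅ Z/256Z. Hence Gal(Q(zeta_3855)/Q) ≅ Z/2Z × Z/4Z × Z/256Z.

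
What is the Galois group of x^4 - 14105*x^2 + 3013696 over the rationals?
Gal(K/Q) = Z/2Z (cyclic of order 2)

f factors as (x^2 - 13888)(x^2 - 217), so the splitting field is K = Q(sqrt(13888), sqrt(217)). The squarefree part of 13888 is 217 and the squarefree part of 217 is also 217, so sqrt(13888) and sqrt(217) are both rational multiples of sqrt(217). Hence Q(sqrt(13888)) = Q(sqrt(217)) = Q(sqrt(217)), and the splitting field collapses to a single degree-2 extension with Galois group Z/2Z.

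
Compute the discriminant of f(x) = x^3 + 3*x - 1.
Δ = -135

For a depressed cubic x^3 + p x + q the discriminant is Δ = -4 p^3 - 27 q^2 = -4*(3)^3 - 27*(-1)^2 = -108 - 27 = -135.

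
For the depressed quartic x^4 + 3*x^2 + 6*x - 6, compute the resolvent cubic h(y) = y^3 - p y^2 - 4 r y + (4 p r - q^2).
h(y) = y^3 - 3*y^2 + 24*y - 108

Identify coefficients: p = 3, q = 6, r = -6.
Plug into h(y) = y^3 - p y^2 - 4 r y + (4 p r - q^2):
  h(y) = y^3 - (3) y^2 - 4*(-6) y + (4*(3)*(-6) - (6)^2)
       = y^3 + (-3) y^2 + (24) y + (-108).
Simplifying: h(y) = y^3 - 3*y^2 + 24*y - 108.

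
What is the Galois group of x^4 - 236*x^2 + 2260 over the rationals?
Gal(K/Q) = V_4 (Klein four-group, Z/2Z × Z/2Z)

f factors as (x^2 - 226)(x^2 - 10), so the splitting field is K = Q(sqrt(226), sqrt(10)). The elements 226, 10, 2260 are all non-squares in Q, so sqrt(226) and sqrt(10) generate independent quadratic extensions. Thus [K:Q] = 4 and Gal(K/Q) is generated by the two order-2 automorphisms sqrt(226) ↦ -sqrt(226) and sqrt(10) ↦ -sqrt(10), giving V_4.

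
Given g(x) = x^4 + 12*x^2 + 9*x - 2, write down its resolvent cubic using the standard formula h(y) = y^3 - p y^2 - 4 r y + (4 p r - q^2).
h(y) = y^3 - 12*y^2 + 8*y - 177

Identify coefficients: p = 12, q = 9, r = -2.
Plug into h(y) = y^3 - p y^2 - 4 r y + (4 p r - q^2):
  h(y) = y^3 - (12) y^2 - 4*(-2) y + (4*(12)*(-2) - (9)^2)
       = y^3 + (-12) y^2 + (8) y + (-177).
Simplifying: h(y) = y^3 - 12*y^2 + 8*y - 177.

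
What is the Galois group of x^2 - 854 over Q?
Gal(K/Q) = Z/2Z (cyclic of order 2)

x^2 - 854 is irreducible over Q since 854 is not a rational square. The splitting field Q(sqrt(854)) has degree 2 over Q, and its unique nontrivial automorphism is sqrt(854) ↦ -sqrt(854). Hence Gal(Q(sqrt(854))/Q) = Z/2Z.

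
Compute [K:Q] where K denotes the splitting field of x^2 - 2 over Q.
[K:Q] = 2

The discriminant of x^2 + (0)*x + (-2) is b^2 - 4c = 0 - (-8) = 8. Since 8 is not a perfect square in Q, the polynomial is irreducible over Q. Its two roots generate a degree-2 extension, so [K:Q] = 2.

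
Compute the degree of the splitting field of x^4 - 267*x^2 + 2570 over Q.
[K:Q] = 4

f factors as (x^2 - 10)(x^2 - 257); the splitting field is K = Q(sqrt(10), sqrt(257)). Since 10, 257, and 2570 are all non-squares in Q, the three subfields Q(sqrt(10)), Q(sqrt(257)), Q(sqrt(2570)) are distinct degree-2 extensions, so [K:Q] = 4 (Klein four Galois group).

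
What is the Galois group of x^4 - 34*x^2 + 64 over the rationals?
Gal(K/Q) = Z/2Z (cyclic of order 2)

f factors as (x^2 - 2)(x^2 - 32), so the splitting field is K = Q(sqrt(2), sqrt(32)). The squarefree part of 2 is 2 and the squarefree part of 32 is also 2, so sqrt(2) and sqrt(32) are both rational multiples of sqrt(2). Hence Q(sqrt(2)) = Q(sqrt(32)) = Q(sqrt(2)), and the splitting field collapses to a single degree-2 extension with Galois group Z/2Z.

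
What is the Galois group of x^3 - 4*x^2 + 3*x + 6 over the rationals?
Gal(K/Q) = S_3 (symmetric group of order 6)

Compute the discriminant of x^3 + (-4)*x^2 + (3)*x + (6): Δ = -696. Since Δ is not a rational square, the Galois group is not contained in A_3; it must be the full S_3 (irreducibility of the cubic rules out anything smaller).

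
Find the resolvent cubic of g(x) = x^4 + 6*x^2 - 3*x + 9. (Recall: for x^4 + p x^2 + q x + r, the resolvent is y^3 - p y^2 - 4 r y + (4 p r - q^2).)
h(y) = y^3 - 6*y^2 - 36*y + 207

Identify coefficients: p = 6, q = -3, r = 9.
Plug into h(y) = y^3 - p y^2 - 4 r y + (4 p r - q^2):
  h(y) = y^3 - (6) y^2 - 4*(9) y + (4*(6)*(9) - (-3)^2)
       = y^3 + (-6) y^2 + (-36) y + (207).
Simplifying: h(y) = y^3 - 6*y^2 - 36*y + 207.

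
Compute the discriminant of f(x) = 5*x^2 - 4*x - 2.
Δ = 56

For a quadratic a x^2 + b x + c the discriminant is Δ = b^2 - 4ac = (-4)^2 - 4*(5)*(-2) = 16 - (-40) = 56.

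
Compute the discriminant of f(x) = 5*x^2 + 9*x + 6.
Δ = -39

For a quadratic a x^2 + b x + c the discriminant is Δ = b^2 - 4ac = (9)^2 - 4*(5)*(6) = 81 - (120) = -39.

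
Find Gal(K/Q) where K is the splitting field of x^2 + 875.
Gal(K/Q) = Z/2Z (cyclic of order 2)

x^2 + 875 is irreducible over Q since -875 is not a rational square. The splitting field Q(sqrt(-875)) has degree 2 over Q, and its unique nontrivial automorphism is sqrt(-875) ↦ -sqrt(-875). Hence Gal(Q(sqrt(-875))/Q) = Z/2Z.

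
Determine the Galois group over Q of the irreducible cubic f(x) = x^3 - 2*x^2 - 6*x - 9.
Gal(K/Q) = S_3 (symmetric group of order 6)

Compute the discriminant of x^3 + (-2)*x^2 + (-6)*x + (-9): Δ = -3411. Since Δ is not a rational square, the Galois group is not contained in A_3; it must be the full S_3 (irreducibility of the cubic rules out anything smaller).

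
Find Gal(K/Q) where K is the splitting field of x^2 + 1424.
Gal(K/Q) = Z/2Z (cyclic of order 2)

x^2 + 1424 is irreducible over Q since -1424 is not a rational square. The splitting field Q(sqrt(-1424)) has degree 2 over Q, and its unique nontrivial automorphism is sqrt(-1424) ↦ -sqrt(-1424). Hence Gal(Q(sqrt(-1424))/Q) = Z/2Z.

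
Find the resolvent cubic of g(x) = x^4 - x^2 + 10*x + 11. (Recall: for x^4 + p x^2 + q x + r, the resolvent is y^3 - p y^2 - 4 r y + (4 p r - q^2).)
h(y) = y^3 + y^2 - 44*y - 144

Identify coefficients: p = -1, q = 10, r = 11.
Plug into h(y) = y^3 - p y^2 - 4 r y + (4 p r - q^2):
  h(y) = y^3 - (-1) y^2 - 4*(11) y + (4*(-1)*(11) - (10)^2)
       = y^3 + (1) y^2 + (-44) y + (-144).
Simplifying: h(y) = y^3 + y^2 - 44*y - 144.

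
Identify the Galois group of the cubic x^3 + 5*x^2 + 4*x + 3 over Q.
Gal(K/Q) = S_3 (symmetric group of order 6)

Compute the discriminant of x^3 + (5)*x^2 + (4)*x + (3): Δ = -519. Since Δ is not a rational square, the Galois group is not contained in A_3; it must be the full S_3 (irreducibility of the cubic rules out anything smaller).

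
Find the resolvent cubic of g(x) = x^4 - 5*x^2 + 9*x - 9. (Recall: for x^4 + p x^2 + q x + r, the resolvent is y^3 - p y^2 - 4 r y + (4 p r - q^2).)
h(y) = y^3 + 5*y^2 + 36*y + 99

Identify coefficients: p = -5, q = 9, r = -9.
Plug into h(y) = y^3 - p y^2 - 4 r y + (4 p r - q^2):
  h(y) = y^3 - (-5) y^2 - 4*(-9) y + (4*(-5)*(-9) - (9)^2)
       = y^3 + (5) y^2 + (36) y + (99).
Simplifying: h(y) = y^3 + 5*y^2 + 36*y + 99.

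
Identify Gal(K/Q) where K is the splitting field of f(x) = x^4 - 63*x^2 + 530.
Gal(K/Q) = V_4 (Klein four-group, Z/2Z × Z/2Z)

f factors as (x^2 - 53)(x^2 - 10), so the splitting field is K = Q(sqrt(53), sqrt(10)). The elements 53, 10, 530 are all non-squares in Q, so sqrt(53) and sqrt(10) generate independent quadratic extensions. Thus [K:Q] = 4 and Gal(K/Q) is generated by the two order-2 automorphisms sqrt(53) ↦ -sqrt(53) and sqrt(10) ↦ -sqrt(10), giving V_4.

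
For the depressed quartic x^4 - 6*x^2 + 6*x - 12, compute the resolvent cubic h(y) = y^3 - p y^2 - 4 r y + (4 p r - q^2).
h(y) = y^3 + 6*y^2 + 48*y + 252

Identify coefficients: p = -6, q = 6, r = -12.
Plug into h(y) = y^3 - p y^2 - 4 r y + (4 p r - q^2):
  h(y) = y^3 - (-6) y^2 - 4*(-12) y + (4*(-6)*(-12) - (6)^2)
       = y^3 + (6) y^2 + (48) y + (252).
Simplifying: h(y) = y^3 + 6*y^2 + 48*y + 252.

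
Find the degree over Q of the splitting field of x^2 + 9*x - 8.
[K:Q] = 2

The discriminant of x^2 + (9)*x + (-8) is b^2 - 4c = 81 - (-32) = 113. Since 113 is not a perfect square in Q, the polynomial is irreducible over Q. Its two roots generate a degree-2 extension, so [K:Q] = 2.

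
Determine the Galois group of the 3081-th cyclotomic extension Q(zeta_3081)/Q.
|Gal(Q(zeta_3081)/Q)| = phi(3081) = 1872; group ≅ (Z/3081Z)^* ≅ Z/2Z × Z/12Z × Z/78Z

The n-th cyclotomic polynomial Φ_3081(x) is the minimal polynomial of zeta_3081 over Q and has degree phi(3081) = 1872. So Q(zeta_3081) is a degree-1872 Galois extension with Galois group (Z/3081Z)^*. By CRT, (Z/3081Z)^* ≅ (Z/3Z)^* × (Z/13Z)^* × (Z/79Z)^*. Each prime-power unit group is (Z/3Z)^* ≅ Z/2Z; (Z/13Z)^* ≅ Z/12Z; (Z/79Z)^* ≅ Z/78Z. Hence Gal(Q(zeta_3081)/Q) ≅ Z/2Z × Z/12Z × Z/78Z.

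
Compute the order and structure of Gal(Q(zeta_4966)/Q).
|Gal(Q(zeta_4966)/Q)| = phi(4966) = 2280; group ≅ (Z/4966Z)^* ≅ Z/12Z × Z/190Z

The n-th cyclotomic polynomial Φ_4966(x) is the minimal polynomial of zeta_4966 over Q and has degree phi(4966) = 2280. So Q(zeta_4966) is a degree-2280 Galois extension with Galois group (Z/4966Z)^*. By CRT, (Z/4966Z)^* ≅ (Z/2Z)^* × (Z/13Z)^* × (Z/191Z)^*. Each prime-power unit group is (Z/2Z)^* ≅ trivial group (order 1); (Z/13Z)^* ≅ Z/12Z; (Z/191Z)^* ≅ Z/190Z. Hence Gal(Q(zeta_4966)/Q) ≅ Z/12Z × Z/190Z.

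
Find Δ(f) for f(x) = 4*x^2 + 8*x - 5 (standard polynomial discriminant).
Δ = 144

For a quadratic a x^2 + b x + c the discriminant is Δ = b^2 - 4ac = (8)^2 - 4*(4)*(-5) = 64 - (-80) = 144.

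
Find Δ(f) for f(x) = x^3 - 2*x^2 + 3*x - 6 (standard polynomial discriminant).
Δ = -588

For x^3 + a x^2 + b x + c the discriminant is Δ = 18 a b c - 4 a^3 c + a^2 b^2 - 4 b^3 - 27 c^2.
Plug a = -2, b = 3, c = -6:
  18*(-2)*(3)*(-6) - 4*(-2)^3*(-6) + (-2)^2*(3)^2 - 4*(3)^3 - 27*(-6)^2
  = 648 + (-192) + 36 + (-108) + (-972)
  = -588.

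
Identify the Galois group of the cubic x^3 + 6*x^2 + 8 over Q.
Gal(K/Q) = S_3 (symmetric group of order 6)

Compute the discriminant of x^3 + (6)*x^2 + (0)*x + (8): Δ = -8640. Since Δ is not a rational square, the Galois group is not contained in A_3; it must be the full S_3 (irreducibility of the cubic rules out anything smaller).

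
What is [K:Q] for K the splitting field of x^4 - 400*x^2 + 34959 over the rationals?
[K:Q] = 4

f factors as (x^2 - 129)(x^2 - 271); the splitting field is K = Q(sqrt(129), sqrt(271)). Since 129, 271, and 34959 are all non-squares in Q, the three subfields Q(sqrt(129)), Q(sqrt(271)), Q(sqrt(34959)) are distinct degree-2 extensions, so [K:Q] = 4 (Klein four Galois group).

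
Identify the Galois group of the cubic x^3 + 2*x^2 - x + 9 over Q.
Gal(K/Q) = S_3 (symmetric group of order 6)

Compute the discriminant of x^3 + (2)*x^2 + (-1)*x + (9): Δ = -2791. Since Δ is not a rational square, the Galois group is not contained in A_3; it must be the full S_3 (irreducibility of the cubic rules out anything smaller).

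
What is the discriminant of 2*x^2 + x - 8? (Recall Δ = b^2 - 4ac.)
Δ = 65

For a quadratic a x^2 + b x + c the discriminant is Δ = b^2 - 4ac = (1)^2 - 4*(2)*(-8) = 1 - (-64) = 65.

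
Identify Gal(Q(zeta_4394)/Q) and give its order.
|Gal(Q(zeta_4394)/Q)| = phi(4394) = 2028; group ≅ (Z/4394Z)^* ≅ Z/2028Z

The n-th cyclotomic polynomial Φ_4394(x) is the minimal polynomial of zeta_4394 over Q and has degree phi(4394) = 2028. So Q(zeta_4394) is a degree-2028 Galois extension with Galois group (Z/4394Z)^*. By CRT, (Z/4394Z)^* ≅ (Z/2Z)^* × (Z/2197Z)^*. Each prime-power unit group is (Z/2Z)^* ≅ trivial group (order 1); (Z/2197Z)^* ≅ Z/2028Z. Hence Gal(Q(zeta_4394)/Q) ≅ Z/2028Z.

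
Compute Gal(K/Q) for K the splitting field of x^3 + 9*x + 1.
Gal(K/Q) = S_3 (symmetric group of order 6)

Compute the discriminant of x^3 + (0)*x^2 + (9)*x + (1): Δ = -2943. Since Δ is not a rational square, the Galois group is not contained in A_3; it must be the full S_3 (irreducibility of the cubic rules out anything smaller).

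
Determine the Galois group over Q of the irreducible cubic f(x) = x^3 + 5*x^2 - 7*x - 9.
Gal(K/Q) = S_3 (symmetric group of order 6)

Compute the discriminant of x^3 + (5)*x^2 + (-7)*x + (-9): Δ = 10580. Since Δ is not a rational square, the Galois group is not contained in A_3; it must be the full S_3 (irreducibility of the cubic rules out anything smaller).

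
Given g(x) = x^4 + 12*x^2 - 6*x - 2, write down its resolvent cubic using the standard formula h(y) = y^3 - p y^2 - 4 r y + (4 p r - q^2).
h(y) = y^3 - 12*y^2 + 8*y - 132

Identify coefficients: p = 12, q = -6, r = -2.
Plug into h(y) = y^3 - p y^2 - 4 r y + (4 p r - q^2):
  h(y) = y^3 - (12) y^2 - 4*(-2) y + (4*(12)*(-2) - (-6)^2)
       = y^3 + (-12) y^2 + (8) y + (-132).
Simplifying: h(y) = y^3 - 12*y^2 + 8*y - 132.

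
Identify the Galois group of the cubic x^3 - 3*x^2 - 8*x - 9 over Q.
Gal(K/Q) = S_3 (symmetric group of order 6)

Compute the discriminant of x^3 + (-3)*x^2 + (-8)*x + (-9): Δ = -4423. Since Δ is not a rational square, the Galois group is not contained in A_3; it must be the full S_3 (irreducibility of the cubic rules out anything smaller).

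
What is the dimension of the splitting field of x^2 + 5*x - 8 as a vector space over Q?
[K:Q] = 2

The discriminant of x^2 + (5)*x + (-8) is b^2 - 4c = 25 - (-32) = 57. Since 57 is not a perfect square in Q, the polynomial is irreducible over Q. Its two roots generate a degree-2 extension, so [K:Q] = 2.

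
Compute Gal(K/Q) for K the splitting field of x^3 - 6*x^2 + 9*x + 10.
Gal(K/Q) = S_3 (symmetric group of order 6)

Compute the discriminant of x^3 + (-6)*x^2 + (9)*x + (10): Δ = -3780. Since Δ is not a rational square, the Galois group is not contained in A_3; it must be the full S_3 (irreducibility of the cubic rules out anything smaller).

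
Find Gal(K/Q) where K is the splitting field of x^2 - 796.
Gal(K/Q) = Z/2Z (cyclic of order 2)

x^2 - 796 is irreducible over Q since 796 is not a rational square. The splitting field Q(sqrt(796)) has degree 2 over Q, and its unique nontrivial automorphism is sqrt(796) ↦ -sqrt(796). Hence Gal(Q(sqrt(796))/Q) = Z/2Z.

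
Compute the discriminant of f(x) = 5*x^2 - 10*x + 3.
Δ = 40

For a quadratic a x^2 + b x + c the discriminant is Δ = b^2 - 4ac = (-10)^2 - 4*(5)*(3) = 100 - (60) = 40.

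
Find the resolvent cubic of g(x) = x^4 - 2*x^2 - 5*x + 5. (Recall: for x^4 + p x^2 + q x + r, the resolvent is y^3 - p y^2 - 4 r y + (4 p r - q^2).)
h(y) = y^3 + 2*y^2 - 20*y - 65

Identify coefficients: p = -2, q = -5, r = 5.
Plug into h(y) = y^3 - p y^2 - 4 r y + (4 p r - q^2):
  h(y) = y^3 - (-2) y^2 - 4*(5) y + (4*(-2)*(5) - (-5)^2)
       = y^3 + (2) y^2 + (-20) y + (-65).
Simplifying: h(y) = y^3 + 2*y^2 - 20*y - 65.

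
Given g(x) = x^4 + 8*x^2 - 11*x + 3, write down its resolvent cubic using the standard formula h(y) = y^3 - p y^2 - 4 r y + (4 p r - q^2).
h(y) = y^3 - 8*y^2 - 12*y - 25

Identify coefficients: p = 8, q = -11, r = 3.
Plug into h(y) = y^3 - p y^2 - 4 r y + (4 p r - q^2):
  h(y) = y^3 - (8) y^2 - 4*(3) y + (4*(8)*(3) - (-11)^2)
       = y^3 + (-8) y^2 + (-12) y + (-25).
Simplifying: h(y) = y^3 - 8*y^2 - 12*y - 25.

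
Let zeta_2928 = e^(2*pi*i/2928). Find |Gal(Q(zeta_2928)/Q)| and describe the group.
|Gal(Q(zeta_2928)/Q)| = phi(2928) = 960; group ≅ (Z/2928Z)^* ≅ Z/2Z × Z/2Z × Z/4Z × Z/60Z

The n-th cyclotomic polynomial Φ_2928(x) is the minimal polynomial of zeta_2928 over Q and has degree phi(2928) = 960. So Q(zeta_2928) is a degree-960 Galois extension with Galois group (Z/2928Z)^*. By CRT, (Z/2928Z)^* ≅ (Z/16Z)^* × (Z/3Z)^* × (Z/61Z)^*. Each prime-power unit group is (Z/16Z)^* ≅ Z/2Z × Z/4Z; (Z/3Z)^* ≅ Z/2Z; (Z/61Z)^* ≅ Z/60Z. Hence Gal(Q(zeta_2928)/Q) ≅ Z/2Z × Z/2Z × Z/4Z × Z/60Z.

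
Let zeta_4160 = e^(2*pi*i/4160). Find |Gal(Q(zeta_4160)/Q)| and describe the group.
|Gal(Q(zeta_4160)/Q)| = phi(4160) = 1536; group ≅ (Z/4160Z)^* ≅ Z/2Z × Z/4Z × Z/12Z × Z/16Z

The n-th cyclotomic polynomial Φ_4160(x) is the minimal polynomial of zeta_4160 over Q and has degree phi(4160) = 1536. So Q(zeta_4160) is a degree-1536 Galois extension with Galois group (Z/4160Z)^*. By CRT, (Z/4160Z)^* ≅ (Z/64Z)^* × (Z/5Z)^* × (Z/13Z)^*. Each prime-power unit group is (Z/64Z)^* ≅ Z/2Z × Z/16Z; (Z/5Z)^* ≅ Z/4Z; (Z/13Z)^* ≅ Z/12Z. Hence Gal(Q(zeta_4160)/Q) ≅ Z/2Z × Z/4Z × Z/12Z × Z/16Z.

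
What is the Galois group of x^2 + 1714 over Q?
Gal(K/Q) = Z/2Z (cyclic of order 2)

x^2 + 1714 is irreducible over Q since -1714 is not a rational square. The splitting field Q(sqrt(-1714)) has degree 2 over Q, and its unique nontrivial automorphism is sqrt(-1714) ↦ -sqrt(-1714). Hence Gal(Q(sqrt(-1714))/Q) = Z/2Z.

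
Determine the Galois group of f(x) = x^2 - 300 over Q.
Gal(K/Q) = Z/2Z (cyclic of order 2)

x^2 - 300 is irreducible over Q since 300 is not a rational square. The splitting field Q(sqrt(300)) has degree 2 over Q, and its unique nontrivial automorphism is sqrt(300) ↦ -sqrt(300). Hence Gal(Q(sqrt(300))/Q) = Z/2Z.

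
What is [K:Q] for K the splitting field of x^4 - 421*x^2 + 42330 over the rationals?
[K:Q] = 4

f factors as (x^2 - 255)(x^2 - 166); the splitting field is K = Q(sqrt(255), sqrt(166)). Since 255, 166, and 42330 are all non-squares in Q, the three subfields Q(sqrt(255)), Q(sqrt(166)), Q(sqrt(42330)) are distinct degree-2 extensions, so [K:Q] = 4 (Klein four Galois group).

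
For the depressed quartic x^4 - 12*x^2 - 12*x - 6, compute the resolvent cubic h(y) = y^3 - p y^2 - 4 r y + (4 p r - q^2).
h(y) = y^3 + 12*y^2 + 24*y + 144

Identify coefficients: p = -12, q = -12, r = -6.
Plug into h(y) = y^3 - p y^2 - 4 r y + (4 p r - q^2):
  h(y) = y^3 - (-12) y^2 - 4*(-6) y + (4*(-12)*(-6) - (-12)^2)
       = y^3 + (12) y^2 + (24) y + (144).
Simplifying: h(y) = y^3 + 12*y^2 + 24*y + 144.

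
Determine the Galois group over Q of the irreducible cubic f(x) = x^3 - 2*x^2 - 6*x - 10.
Gal(K/Q) = S_3 (symmetric group of order 6)

Compute the discriminant of x^3 + (-2)*x^2 + (-6)*x + (-10): Δ = -4172. Since Δ is not a rational square, the Galois group is not contained in A_3; it must be the full S_3 (irreducibility of the cubic rules out anything smaller).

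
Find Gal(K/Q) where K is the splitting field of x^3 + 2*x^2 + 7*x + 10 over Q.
Gal(K/Q) = S_3 (symmetric group of order 6)

Compute the discriminant of x^3 + (2)*x^2 + (7)*x + (10): Δ = -1676. Since Δ is not a rational square, the Galois group is not contained in A_3; it must be the full S_3 (irreducibility of the cubic rules out anything smaller).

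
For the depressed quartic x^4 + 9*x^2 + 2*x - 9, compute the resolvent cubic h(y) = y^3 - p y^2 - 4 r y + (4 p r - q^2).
h(y) = y^3 - 9*y^2 + 36*y - 328

Identify coefficients: p = 9, q = 2, r = -9.
Plug into h(y) = y^3 - p y^2 - 4 r y + (4 p r - q^2):
  h(y) = y^3 - (9) y^2 - 4*(-9) y + (4*(9)*(-9) - (2)^2)
       = y^3 + (-9) y^2 + (36) y + (-328).
Simplifying: h(y) = y^3 - 9*y^2 + 36*y - 328.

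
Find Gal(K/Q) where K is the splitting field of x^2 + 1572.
Gal(K/Q) = Z/2Z (cyclic of order 2)

x^2 + 1572 is irreducible over Q since -1572 is not a rational square. The splitting field Q(sqrt(-1572)) has degree 2 over Q, and its unique nontrivial automorphism is sqrt(-1572) ↦ -sqrt(-1572). Hence Gal(Q(sqrt(-1572))/Q) = Z/2Z.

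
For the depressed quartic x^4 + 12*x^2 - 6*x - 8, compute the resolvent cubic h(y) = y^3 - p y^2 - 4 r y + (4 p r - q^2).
h(y) = y^3 - 12*y^2 + 32*y - 420

Identify coefficients: p = 12, q = -6, r = -8.
Plug into h(y) = y^3 - p y^2 - 4 r y + (4 p r - q^2):
  h(y) = y^3 - (12) y^2 - 4*(-8) y + (4*(12)*(-8) - (-6)^2)
       = y^3 + (-12) y^2 + (32) y + (-420).
Simplifying: h(y) = y^3 - 12*y^2 + 32*y - 420.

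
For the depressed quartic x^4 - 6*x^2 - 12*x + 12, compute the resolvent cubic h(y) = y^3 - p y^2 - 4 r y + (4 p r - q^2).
h(y) = y^3 + 6*y^2 - 48*y - 432

Identify coefficients: p = -6, q = -12, r = 12.
Plug into h(y) = y^3 - p y^2 - 4 r y + (4 p r - q^2):
  h(y) = y^3 - (-6) y^2 - 4*(12) y + (4*(-6)*(12) - (-12)^2)
       = y^3 + (6) y^2 + (-48) y + (-432).
Simplifying: h(y) = y^3 + 6*y^2 - 48*y - 432.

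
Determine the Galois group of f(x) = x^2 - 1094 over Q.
Gal(K/Q) = Z/2Z (cyclic of order 2)

x^2 - 1094 is irreducible over Q since 1094 is not a rational square. The splitting field Q(sqrt(1094)) has degree 2 over Q, and its unique nontrivial automorphism is sqrt(1094) ↦ -sqrt(1094). Hence Gal(Q(sqrt(1094))/Q) = Z/2Z.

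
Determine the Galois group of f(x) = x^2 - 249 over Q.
Gal(K/Q) = Z/2Z (cyclic of order 2)

x^2 - 249 is irreducible over Q since 249 is not a rational square. The splitting field Q(sqrt(249)) has degree 2 over Q, and its unique nontrivial automorphism is sqrt(249) ↦ -sqrt(249). Hence Gal(Q(sqrt(249))/Q) = Z/2Z.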